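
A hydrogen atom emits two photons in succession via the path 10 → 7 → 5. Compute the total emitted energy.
0.408 eV

The energy levels of hydrogen are E_n = -13.6057 / n² eV.

First transition (10 → 7):
ΔE₁ = |E_7 - E_10|
ΔE₁ = |-0.277667347 - (-0.136057000)| = 0.141610 eV

Second transition (7 → 5):
ΔE₂ = |E_5 - E_7|
ΔE₂ = |-0.544228000 - (-0.277667347)| = 0.266561 eV

Total energy released:
E_total = ΔE₁ + ΔE₂ = 0.141610 + 0.266561 = 0.408 eV

Note: This equals the direct transition 10 → 5: 0.408 eV ✓
Energy is conserved regardless of the path taken.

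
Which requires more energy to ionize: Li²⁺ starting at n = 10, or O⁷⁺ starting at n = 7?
O⁷⁺ at n = 7 (E = -17.7707 eV)

Using E_n = -13.6057 Z² / n² eV:

Li²⁺ (Z = 3) at n = 10:
E = -13.6057 × 3² / 10² = -13.6057 × 9 / 100 = -1.2245130 eV

O⁷⁺ (Z = 8) at n = 7:
E = -13.6057 × 8² / 7² = -13.6057 × 64 / 49 = -17.7707102 eV

Since -17.7707102 eV < -1.2245130 eV,
O⁷⁺ at n = 7 is more tightly bound (requires more energy to ionize).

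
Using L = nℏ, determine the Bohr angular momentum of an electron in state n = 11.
1.160e-33 J·s (or 11ℏ)

In the Bohr model, angular momentum is quantized:
L = nℏ

where ℏ = h/(2π) = 1.05457e-34 J·s

For n = 11:
L = 11 × 1.05457e-34 J·s
L = 1.160e-33 J·s

This can also be written as L = 11ℏ.
The angular momentum is an integer multiple of the reduced Planck constant.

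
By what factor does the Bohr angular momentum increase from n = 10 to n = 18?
1.80000

In the Bohr model, L_n = nℏ, so the ratio is purely the ratio of quantum numbers:

L_18/L_10 = 18ℏ / 10ℏ = 18/10 = 1.80000

The angular momentum scales linearly with n.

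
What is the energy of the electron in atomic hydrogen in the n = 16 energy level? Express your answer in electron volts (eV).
-0.0531 eV

The energy levels of a hydrogen-like atom are given by:
E_n = -13.6057 eV / n²

For n = 16:
E_16 = -13.6057 eV / 16²
E_16 = -13.6057 eV / 256
E_16 = -0.0531 eV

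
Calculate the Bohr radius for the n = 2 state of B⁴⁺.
0.0423 nm (or 0.4233 Å)

The Bohr radius formula is:
r_n = n² a₀ / Z

where a₀ = 0.0529177 nm is the Bohr radius.

For B⁴⁺ (Z = 5) at n = 2:
r_2 = 2² × 0.0529177 nm / 5
r_2 = 4 × 0.0529177 nm / 5
r_2 = 0.21167 nm / 5
r_2 = 0.0423 nm

The electron orbits at approximately 0.0423 nm from the nucleus.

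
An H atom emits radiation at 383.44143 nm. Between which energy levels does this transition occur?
n = 9 → n = 2

First, find the photon energy from the wavelength (hc = 1239.84 eV·nm):
E = hc/λ = 1239.84 eV·nm / 383.44143 nm = 3.2334534 eV

The energy levels of hydrogen satisfy E_n = -13.6057 / n² eV, so an emission n_i → n_f releases
ΔE = 13.6057 × (1/n_f² − 1/n_i²) eV.

Setting ΔE equal to the photon energy:
1/n_f² − 1/n_i² = 3.2334534 / 13.6057 = 0.23765432

Since 1/n_i² must be positive, we need 1/n_f² > 0.23765432, i.e. n_f ≤ 2. For each allowed n_f, solve n_i = (1/n_f² − 0.23765432)^(−1/2) and check whether it is a whole number:
  n_f = 1: 1/n_i² = 1.00000000 − 0.23765432 = 0.76234568 → n_i = 1.145  (not an integer) ✗
  n_f = 2: 1/n_i² = 0.25000000 − 0.23765432 = 0.01234568 → n_i = 9.000  → integer, n_i = 9 ✓

Only n_f = 2 gives an integer upper level, n_i = 9.

The transition is from n = 9 to n = 2 (emission).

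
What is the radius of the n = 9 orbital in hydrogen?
4.28634 nm (or 42.86335 Å)

The Bohr radius formula is:
r_n = n² a₀ / Z

where a₀ = 0.05291772 nm is the Bohr radius.

For H (Z = 1) at n = 9:
r_9 = 9² × 0.05291772 nm / 1
r_9 = 81 × 0.05291772 nm / 1
r_9 = 4.286335 nm / 1
r_9 = 4.28634 nm

The electron orbits at approximately 4.28634 nm from the nucleus.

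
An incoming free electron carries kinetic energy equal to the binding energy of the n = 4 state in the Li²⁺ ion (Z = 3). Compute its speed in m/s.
1.64077e+06 m/s (or 0.547% of c)

The binding energy at n = 4 for Li²⁺ is:
E_4 = -13.6057 × 3²/4² = -7.65320625 eV
|E_4| = 7.65320625 eV

Convert to Joules:
KE = 7.65320625 eV × (1.602177 × 10⁻¹⁹ J/eV) = 1.2261791e-18 J

Using KE = ½mv²:
v = √(2·KE/m_e)
v = √(2 × 1.2261791e-18 J / 9.10938 × 10⁻³¹ kg)
v = 1.64077e+06 m/s

This is approximately 0.547% the speed of light.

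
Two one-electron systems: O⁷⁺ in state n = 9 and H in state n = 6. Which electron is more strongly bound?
O⁷⁺ at n = 9 (E = -10.750183 eV)

Using E_n = -13.6057 Z² / n² eV:

O⁷⁺ (Z = 8) at n = 9:
E = -13.6057 × 8² / 9² = -13.6057 × 64 / 81 = -10.750182716 eV

H (Z = 1) at n = 6:
E = -13.6057 × 1² / 6² = -13.6057 × 1 / 36 = -0.377936111 eV

Since -10.750182716 eV < -0.377936111 eV,
O⁷⁺ at n = 9 is more tightly bound (requires more energy to ionize).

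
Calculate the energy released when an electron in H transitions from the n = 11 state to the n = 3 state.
1.39930 eV

The energy levels are E_n = -13.6057 eV / n².

Energy at n = 11: E_11 = -13.6057 / 11² = -0.11244380 eV
Energy at n = 3: E_3 = -13.6057 / 3² = -1.51174444 eV

For emission (electron falling to lower state), the photon energy is:
E_photon = E_11 - E_3 = |-0.11244380 - (-1.51174444)|
E_photon = 1.39930 eV

This energy is carried away by the emitted photon.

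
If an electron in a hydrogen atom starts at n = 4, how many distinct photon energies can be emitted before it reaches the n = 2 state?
3

The electron can occupy levels n = 2, 3, ..., 4 during de-excitation — that is m = 4 - 2 + 1 = 3 distinct levels.

The number of distinct spectral lines equals the number of ways to choose 2 of these m levels (each pair gives one possible emission transition):

Number of lines = m(m-1)/2 = 3×2/2 = 3

These correspond to all possible transitions between the 3 levels:
4 → 3, 4 → 2, 3 → 2

Each transition produces a photon with a unique energy (and thus wavelength). This count does not depend on Z.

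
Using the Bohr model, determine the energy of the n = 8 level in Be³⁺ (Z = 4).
-3.401425 eV

For hydrogen-like ions, the energy levels scale with Z²:
E_n = -13.6057 Z² / n² eV

For Be³⁺ (Z = 4) at n = 8:
E_8 = -13.6057 × 4² / 8²
E_8 = -13.6057 × 16 / 64
E_8 = -217.6912 / 64
E_8 = -3.401425 eV

The energy is 16 times more negative than hydrogen at the same n due to the stronger nuclear charge.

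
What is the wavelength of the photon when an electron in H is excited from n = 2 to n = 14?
372.100 nm

First, find the transition energy using E_n = -13.6057 / n² eV:
E_2 = -13.6057 / 2² = -3.4014250 eV
E_14 = -13.6057 / 14² = -0.0694168 eV

Photon energy: |ΔE| = |E_14 - E_2| = 3.3320082 eV

Convert to wavelength using E = hc/λ with hc = 1239.84 eV·nm:
λ = hc/E = 1239.84 eV·nm / 3.3320082 eV
λ = 372.100 nm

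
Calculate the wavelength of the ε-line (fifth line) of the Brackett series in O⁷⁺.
28.38941 nm

The lines of a series are numbered from the longest wavelength (smallest ΔE) outward; the fifth line is the transition from n = n_f + 5 to n_f.
The Brackett series has all transitions ending at n_f = 4.

For O⁷⁺ (Z = 8), the fifth line (ε-line) is the jump from n = 9 to n = 4:
E_9 = -13.6057 × 8² / 9² = -10.7501827 eV
E_4 = -13.6057 × 8² / 4² = -54.4228000 eV
ΔE = E_9 - E_4 = 43.6726173 eV

λ = hc/E = 1239.84 eV·nm / 43.6726173 eV
λ = 28.38941 nm

This is the ε-line of the Brackett series in O⁷⁺.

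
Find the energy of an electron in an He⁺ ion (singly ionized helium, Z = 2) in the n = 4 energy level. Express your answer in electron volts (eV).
-3.4014 eV

The energy levels of a hydrogen-like atom are given by:
E_n = -13.6057 Z² / n² eV  (with Z = 2 for He⁺)

For n = 4:
E_4 = -13.6057 × 2² / 4²
E_4 = -13.6057 × 4 / 16
E_4 = -3.4014 eV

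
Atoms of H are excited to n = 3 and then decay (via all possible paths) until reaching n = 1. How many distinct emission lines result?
3

The electron can occupy levels n = 1, 2, ..., 3 during de-excitation — that is m = 3 - 1 + 1 = 3 distinct levels.

The number of distinct spectral lines equals the number of ways to choose 2 of these m levels (each pair gives one possible emission transition):

Number of lines = m(m-1)/2 = 3×2/2 = 3

These correspond to all possible transitions between the 3 levels:
3 → 2, 3 → 1, 2 → 1

Each transition produces a photon with a unique energy (and thus wavelength). This count does not depend on Z.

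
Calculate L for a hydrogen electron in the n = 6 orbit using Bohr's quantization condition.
6.32743e-34 J·s (or 6ℏ)

In the Bohr model, angular momentum is quantized:
L = nℏ

where ℏ = h/(2π) = 1.0545718e-34 J·s

For n = 6:
L = 6 × 1.0545718e-34 J·s
L = 6.32743e-34 J·s

This can also be written as L = 6ℏ.
The angular momentum is an integer multiple of the reduced Planck constant.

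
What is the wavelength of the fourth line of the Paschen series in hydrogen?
1004.66981 nm

The lines of a series are numbered from the longest wavelength (smallest ΔE) outward; the fourth line is the transition from n = n_f + 4 to n_f.
The Paschen series has all transitions ending at n_f = 3.

For H, the fourth line (δ-line) is the jump from n = 7 to n = 3:
E_7 = -13.6057 / 7² = -0.2776673469 eV
E_3 = -13.6057 / 3² = -1.5117444444 eV
ΔE = E_7 - E_3 = 1.2340770975 eV

λ = hc/E = 1239.84 eV·nm / 1.2340770975 eV
λ = 1004.66981 nm

This is the δ-line of the Paschen series in H.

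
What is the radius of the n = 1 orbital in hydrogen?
0.0529 nm (or 0.5292 Å)

The Bohr radius formula is:
r_n = n² a₀ / Z

where a₀ = 0.0529177 nm is the Bohr radius.

For H (Z = 1) at n = 1:
r_1 = 1² × 0.0529177 nm / 1
r_1 = 1 × 0.0529177 nm / 1
r_1 = 0.05292 nm / 1
r_1 = 0.0529 nm

The electron orbits at approximately 0.0529 nm from the nucleus.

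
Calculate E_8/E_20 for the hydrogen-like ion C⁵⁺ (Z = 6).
6.25000

Using E_n = -13.6057 Z² / n² eV with Z = 6:

E_8 = -13.6057 × 6² / 8² = -489.8052 / 64 = -7.65320625000 eV
E_20 = -13.6057 × 6² / 20² = -489.8052 / 400 = -1.22451300000 eV

The ratio is:
E_8/E_20 = (-7.65320625000) / (-1.22451300000)
E_8/E_20 = (-489.8052/64) / (-489.8052/400)
E_8/E_20 = 400/64
E_8/E_20 = 6.25000
(Note: the Z² factors cancel in the ratio.)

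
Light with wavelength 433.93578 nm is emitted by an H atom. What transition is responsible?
n = 5 → n = 2

First, find the photon energy from the wavelength (hc = 1239.84 eV·nm):
E = hc/λ = 1239.84 eV·nm / 433.93578 nm = 2.8571970 eV

The energy levels of hydrogen satisfy E_n = -13.6057 / n² eV, so an emission n_i → n_f releases
ΔE = 13.6057 × (1/n_f² − 1/n_i²) eV.

Setting ΔE equal to the photon energy:
1/n_f² − 1/n_i² = 2.8571970 / 13.6057 = 0.21000000

Since 1/n_i² must be positive, we need 1/n_f² > 0.21000000, i.e. n_f ≤ 2. For each allowed n_f, solve n_i = (1/n_f² − 0.21000000)^(−1/2) and check whether it is a whole number:
  n_f = 1: 1/n_i² = 1.00000000 − 0.21000000 = 0.79000000 → n_i = 1.125  (not an integer) ✗
  n_f = 2: 1/n_i² = 0.25000000 − 0.21000000 = 0.04000000 → n_i = 5.000  → integer, n_i = 5 ✓

Only n_f = 2 gives an integer upper level, n_i = 5.

The transition is from n = 5 to n = 2 (emission).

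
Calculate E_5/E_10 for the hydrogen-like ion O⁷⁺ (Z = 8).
4.00000

Using E_n = -13.6057 Z² / n² eV with Z = 8:

E_5 = -13.6057 × 8² / 5² = -870.7648 / 25 = -34.83059200000 eV
E_10 = -13.6057 × 8² / 10² = -870.7648 / 100 = -8.70764800000 eV

The ratio is:
E_5/E_10 = (-34.83059200000) / (-8.70764800000)
E_5/E_10 = (-870.7648/25) / (-870.7648/100)
E_5/E_10 = 100/25
E_5/E_10 = 4.00000
(Note: the Z² factors cancel in the ratio.)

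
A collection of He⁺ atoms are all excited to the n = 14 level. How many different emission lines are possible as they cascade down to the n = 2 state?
78

The electron can occupy levels n = 2, 3, ..., 14 during de-excitation — that is m = 14 - 2 + 1 = 13 distinct levels.

The number of distinct spectral lines equals the number of ways to choose 2 of these m levels (each pair gives one possible emission transition):

Number of lines = m(m-1)/2 = 13×12/2 = 78

These correspond to all possible transitions between the 13 levels:
14 → 13, 14 → 12, 14 → 11, 14 → 10, 14 → 9, 14 → 8, 14 → 7, 14 → 6...

Each transition produces a photon with a unique energy (and thus wavelength). This count does not depend on Z.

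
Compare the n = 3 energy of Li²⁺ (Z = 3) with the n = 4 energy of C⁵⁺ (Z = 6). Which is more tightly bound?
C⁵⁺ at n = 4 (E = -30.6128 eV)

Using E_n = -13.6057 Z² / n² eV:

Li²⁺ (Z = 3) at n = 3:
E = -13.6057 × 3² / 3² = -13.6057 × 9 / 9 = -13.6057000 eV

C⁵⁺ (Z = 6) at n = 4:
E = -13.6057 × 6² / 4² = -13.6057 × 36 / 16 = -30.6128250 eV

Since -30.6128250 eV < -13.6057000 eV,
C⁵⁺ at n = 4 is more tightly bound (requires more energy to ionize).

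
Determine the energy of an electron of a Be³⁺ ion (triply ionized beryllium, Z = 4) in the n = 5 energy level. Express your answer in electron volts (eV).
-8.70765 eV

The energy levels of a hydrogen-like atom are given by:
E_n = -13.6057 Z² / n² eV  (with Z = 4 for Be³⁺)

For n = 5:
E_5 = -13.6057 × 4² / 5²
E_5 = -13.6057 × 16 / 25
E_5 = -8.70765 eV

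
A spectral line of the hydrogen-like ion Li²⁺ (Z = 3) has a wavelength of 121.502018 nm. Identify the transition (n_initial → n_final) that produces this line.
n = 6 → n = 3

First, find the photon energy from the wavelength (hc = 1239.84 eV·nm):
E = hc/λ = 1239.84 eV·nm / 121.502018 nm = 10.204275 eV

The energy levels of Li²⁺ satisfy E_n = -13.6057 × 3² / n² eV, so an emission n_i → n_f releases
ΔE = 13.6057 × 3² × (1/n_f² − 1/n_i²) eV.

Setting ΔE equal to the photon energy:
1/n_f² − 1/n_i² = 10.204275 / (13.6057 × 3²) = 0.083333333

Since 1/n_i² must be positive, we need 1/n_f² > 0.083333333, i.e. n_f ≤ 3. For each allowed n_f, solve n_i = (1/n_f² − 0.083333333)^(−1/2) and check whether it is a whole number:
  n_f = 1: 1/n_i² = 1.000000000 − 0.083333333 = 0.916666667 → n_i = 1.044  (not an integer) ✗
  n_f = 2: 1/n_i² = 0.250000000 − 0.083333333 = 0.166666667 → n_i = 2.449  (not an integer) ✗
  n_f = 3: 1/n_i² = 0.111111111 − 0.083333333 = 0.027777778 → n_i = 6.000  → integer, n_i = 6 ✓

Only n_f = 3 gives an integer upper level, n_i = 6.

The transition is from n = 6 to n = 3 (emission).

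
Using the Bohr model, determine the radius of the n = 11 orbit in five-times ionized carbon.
1.06717 nm (or 10.67174 Å)

The Bohr radius formula is:
r_n = n² a₀ / Z

where a₀ = 0.05291772 nm is the Bohr radius.

For C⁵⁺ (Z = 6) at n = 11:
r_11 = 11² × 0.05291772 nm / 6
r_11 = 121 × 0.05291772 nm / 6
r_11 = 6.403044 nm / 6
r_11 = 1.06717 nm

The electron orbits at approximately 1.06717 nm from the nucleus.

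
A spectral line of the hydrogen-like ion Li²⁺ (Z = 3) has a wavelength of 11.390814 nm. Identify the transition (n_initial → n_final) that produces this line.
n = 3 → n = 1

First, find the photon energy from the wavelength (hc = 1239.84 eV·nm):
E = hc/λ = 1239.84 eV·nm / 11.390814 nm = 108.84560 eV

The energy levels of Li²⁺ satisfy E_n = -13.6057 × 3² / n² eV, so an emission n_i → n_f releases
ΔE = 13.6057 × 3² × (1/n_f² − 1/n_i²) eV.

Setting ΔE equal to the photon energy:
1/n_f² − 1/n_i² = 108.84560 / (13.6057 × 3²) = 0.88888889

Since 1/n_i² must be positive, we need 1/n_f² > 0.88888889, i.e. n_f ≤ 1. For each allowed n_f, solve n_i = (1/n_f² − 0.88888889)^(−1/2) and check whether it is a whole number:
  n_f = 1: 1/n_i² = 1.00000000 − 0.88888889 = 0.11111111 → n_i = 3.000  → integer, n_i = 3 ✓

Only n_f = 1 gives an integer upper level, n_i = 3.

The transition is from n = 3 to n = 1 (emission).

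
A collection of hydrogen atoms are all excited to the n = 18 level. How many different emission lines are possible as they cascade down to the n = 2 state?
136

The electron can occupy levels n = 2, 3, ..., 18 during de-excitation — that is m = 18 - 2 + 1 = 17 distinct levels.

The number of distinct spectral lines equals the number of ways to choose 2 of these m levels (each pair gives one possible emission transition):

Number of lines = m(m-1)/2 = 17×16/2 = 136

These correspond to all possible transitions between the 17 levels:
18 → 17, 18 → 16, 18 → 15, 18 → 14, 18 → 13, 18 → 12, 18 → 11, 18 → 10...

Each transition produces a photon with a unique energy (and thus wavelength). This count does not depend on Z.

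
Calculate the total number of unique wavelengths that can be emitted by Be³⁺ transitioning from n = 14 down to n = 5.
45

The electron can occupy levels n = 5, 6, ..., 14 during de-excitation — that is m = 14 - 5 + 1 = 10 distinct levels.

The number of distinct spectral lines equals the number of ways to choose 2 of these m levels (each pair gives one possible emission transition):

Number of lines = m(m-1)/2 = 10×9/2 = 45

These correspond to all possible transitions between the 10 levels:
14 → 13, 14 → 12, 14 → 11, 14 → 10, 14 → 9, 14 → 8, 14 → 7, 14 → 6...

Each transition produces a photon with a unique energy (and thus wavelength). This count does not depend on Z.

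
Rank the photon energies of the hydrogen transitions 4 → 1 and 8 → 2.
4 → 1

Calculate the energy for each transition:

Transition 4 → 1:
ΔE₁ = |E_1 - E_4| = |-13.6057/1² - (-13.6057/4²)|
ΔE₁ = |-13.605700000 - (-0.850356250)| = 12.755344 eV

Transition 8 → 2:
ΔE₂ = |E_2 - E_8| = |-13.6057/2² - (-13.6057/8²)|
ΔE₂ = |-3.401425000 - (-0.212589063)| = 3.188836 eV

Since 12.755344 eV > 3.188836 eV, the transition 4 → 1 emits the more energetic photon.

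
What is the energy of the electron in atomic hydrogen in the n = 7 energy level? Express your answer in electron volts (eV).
-0.278 eV

The energy levels of a hydrogen-like atom are given by:
E_n = -13.6057 eV / n²

For n = 7:
E_7 = -13.6057 eV / 7²
E_7 = -13.6057 eV / 49
E_7 = -0.278 eV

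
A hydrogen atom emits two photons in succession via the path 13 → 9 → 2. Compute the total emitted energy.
3.320918 eV

The energy levels of hydrogen are E_n = -13.6057 / n² eV.

First transition (13 → 9):
ΔE₁ = |E_9 - E_13|
ΔE₁ = |-0.167971604938 - (-0.080507100592)| = 0.087464504 eV

Second transition (9 → 2):
ΔE₂ = |E_2 - E_9|
ΔE₂ = |-3.401425000000 - (-0.167971604938)| = 3.233453395 eV

Total energy released:
E_total = ΔE₁ + ΔE₂ = 0.087464504 + 3.233453395 = 3.320918 eV

Note: This equals the direct transition 13 → 2: 3.320918 eV ✓
Energy is conserved regardless of the path taken.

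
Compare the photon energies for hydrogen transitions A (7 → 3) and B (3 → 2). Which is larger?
3 → 2

Calculate the energy for each transition:

Transition 7 → 3:
ΔE₁ = |E_3 - E_7| = |-13.6057/3² - (-13.6057/7²)|
ΔE₁ = |-1.511744444444 - (-0.277667346939)| = 1.234077098 eV

Transition 3 → 2:
ΔE₂ = |E_2 - E_3| = |-13.6057/2² - (-13.6057/3²)|
ΔE₂ = |-3.401425000000 - (-1.511744444444)| = 1.889680556 eV

Since 1.889680556 eV > 1.234077098 eV, the transition 3 → 2 emits the more energetic photon.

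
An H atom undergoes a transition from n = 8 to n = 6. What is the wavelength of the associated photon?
7498.41 nm

First, find the transition energy using E_n = -13.6057 / n² eV:
E_8 = -13.6057 / 8² = -0.21258906 eV
E_6 = -13.6057 / 6² = -0.37793611 eV

Photon energy: |ΔE| = |E_6 - E_8| = 0.16534705 eV

Convert to wavelength using E = hc/λ with hc = 1239.84 eV·nm:
λ = hc/E = 1239.84 eV·nm / 0.16534705 eV
λ = 7498.41 nm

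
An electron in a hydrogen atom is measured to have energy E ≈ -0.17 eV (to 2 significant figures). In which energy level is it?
n = 9

The exact energy levels follow E_n = -13.6057 eV / n².

The measured value (-0.17 eV) is reported to only 2 significant figures, so we must test candidate n values and see which one matches to that precision.

Candidate energies:
  n = 7:  E = -13.6057/7² = -0.27767 eV
  n = 8:  E = -13.6057/8² = -0.21259 eV
  n = 9:  E = -13.6057/9² = -0.16797 eV  ← matches
  n = 10:  E = -13.6057/10² = -0.13606 eV
  n = 11:  E = -13.6057/11² = -0.11244 eV

Checking against the measurement of -0.17 eV (2 sig figs), only n = 9 agrees:
E_9 = -0.16797 eV, which rounds to -0.17 eV ✓

Therefore n = 9.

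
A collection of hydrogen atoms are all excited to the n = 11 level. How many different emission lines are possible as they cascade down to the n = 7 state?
10

The electron can occupy levels n = 7, 8, ..., 11 during de-excitation — that is m = 11 - 7 + 1 = 5 distinct levels.

The number of distinct spectral lines equals the number of ways to choose 2 of these m levels (each pair gives one possible emission transition):

Number of lines = m(m-1)/2 = 5×4/2 = 10

These correspond to all possible transitions between the 5 levels:
11 → 10, 11 → 9, 11 → 8, 11 → 7, 10 → 9, 10 → 8, 10 → 7, 9 → 8...

Each transition produces a photon with a unique energy (and thus wavelength). This count does not depend on Z.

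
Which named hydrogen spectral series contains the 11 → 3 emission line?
Paschen series

The spectral series in hydrogen are named based on the final (lower) energy level:
- Lyman series: n_final = 1 (ultraviolet)
- Balmer series: n_final = 2 (visible/near-UV)
- Paschen series: n_final = 3 (infrared)
- Brackett series: n_final = 4 (infrared)
- Pfund series: n_final = 5 (far infrared)

Since this transition ends at n = 3, it belongs to the Paschen series.

For reference, this 11 → 3 line has photon energy
ΔE = 13.6057 eV × (1/3² - 1/11²) = 1.399301 eV,
corresponding to wavelength λ = hc/ΔE = 1239.84 eV·nm / 1.399301 eV = 886.04 nm in the infrared region.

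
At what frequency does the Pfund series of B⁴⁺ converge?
3.2898e+15 Hz

The series limit corresponds to the transition from n = ∞ to n = 5.
This is the highest energy (shortest wavelength) transition in the Pfund series.

E_∞ = 0 eV
E_5 = -13.6057 × 5² / 5² = -13.60570000 eV

Energy at series limit:
ΔE = E_∞ - E_5 = 0 - (-13.60570000) = 13.60570000 eV
E = 13.60570000 eV × (1.602177 × 10⁻¹⁹ J/eV) = 2.179874e-18 J
f = E/h = 2.179874e-18 J / (6.62607 × 10⁻³⁴ J·s) = 3.2898e+15 Hz

This energy equals the ionization energy from the n = 5 state of B⁴⁺.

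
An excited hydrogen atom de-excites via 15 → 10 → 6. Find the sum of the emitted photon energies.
0.32 eV

The energy levels of hydrogen are E_n = -13.6057 / n² eV.

First transition (15 → 10):
ΔE₁ = |E_10 - E_15|
ΔE₁ = |-0.13605700 - (-0.06046978)| = 0.07559 eV

Second transition (10 → 6):
ΔE₂ = |E_6 - E_10|
ΔE₂ = |-0.37793611 - (-0.13605700)| = 0.24188 eV

Total energy released:
E_total = ΔE₁ + ΔE₂ = 0.07559 + 0.24188 = 0.32 eV

Note: This equals the direct transition 15 → 6: 0.32 eV ✓
Energy is conserved regardless of the path taken.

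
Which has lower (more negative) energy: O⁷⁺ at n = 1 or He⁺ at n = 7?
O⁷⁺ at n = 1 (E = -870.76480 eV)

Using E_n = -13.6057 Z² / n² eV:

O⁷⁺ (Z = 8) at n = 1:
E = -13.6057 × 8² / 1² = -13.6057 × 64 / 1 = -870.76480000 eV

He⁺ (Z = 2) at n = 7:
E = -13.6057 × 2² / 7² = -13.6057 × 4 / 49 = -1.11066939 eV

Since -870.76480000 eV < -1.11066939 eV,
O⁷⁺ at n = 1 is more tightly bound (requires more energy to ionize).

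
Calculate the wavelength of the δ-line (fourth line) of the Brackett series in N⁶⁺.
39.674128 nm

The lines of a series are numbered from the longest wavelength (smallest ΔE) outward; the fourth line is the transition from n = n_f + 4 to n_f.
The Brackett series has all transitions ending at n_f = 4.

For N⁶⁺ (Z = 7), the fourth line (δ-line) is the jump from n = 8 to n = 4:
E_8 = -13.6057 × 7² / 8² = -10.41686406 eV
E_4 = -13.6057 × 7² / 4² = -41.66745625 eV
ΔE = E_8 - E_4 = 31.25059219 eV

λ = hc/E = 1239.84 eV·nm / 31.25059219 eV
λ = 39.674128 nm

This is the δ-line of the Brackett series in N⁶⁺.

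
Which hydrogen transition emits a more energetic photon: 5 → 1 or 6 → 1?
6 → 1

Calculate the energy for each transition:

Transition 5 → 1:
ΔE₁ = |E_1 - E_5| = |-13.6057/1² - (-13.6057/5²)|
ΔE₁ = |-13.6057000000 - (-0.5442280000)| = 13.0614720 eV

Transition 6 → 1:
ΔE₂ = |E_1 - E_6| = |-13.6057/1² - (-13.6057/6²)|
ΔE₂ = |-13.6057000000 - (-0.3779361111)| = 13.2277639 eV

Since 13.2277639 eV > 13.0614720 eV, the transition 6 → 1 emits the more energetic photon.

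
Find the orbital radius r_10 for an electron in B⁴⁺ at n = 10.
1.05835 nm (or 10.58354 Å)

The Bohr radius formula is:
r_n = n² a₀ / Z

where a₀ = 0.05291772 nm is the Bohr radius.

For B⁴⁺ (Z = 5) at n = 10:
r_10 = 10² × 0.05291772 nm / 5
r_10 = 100 × 0.05291772 nm / 5
r_10 = 5.291772 nm / 5
r_10 = 1.05835 nm

The electron orbits at approximately 1.05835 nm from the nucleus.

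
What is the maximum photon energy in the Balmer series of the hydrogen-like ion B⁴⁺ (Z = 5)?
85.035625 eV

The series limit corresponds to the transition from n = ∞ to n = 2.
This is the highest energy (shortest wavelength) transition in the Balmer series.

E_∞ = 0 eV
E_2 = -13.6057 × 5² / 2² = -85.035625 eV

Energy at series limit:
ΔE = E_∞ - E_2 = 0 - (-85.035625) = 85.035625 eV

This energy equals the ionization energy from the n = 2 state of B⁴⁺.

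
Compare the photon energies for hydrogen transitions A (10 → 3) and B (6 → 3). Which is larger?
10 → 3

Calculate the energy for each transition:

Transition 10 → 3:
ΔE₁ = |E_3 - E_10| = |-13.6057/3² - (-13.6057/10²)|
ΔE₁ = |-1.51174444444 - (-0.13605700000)| = 1.37568744 eV

Transition 6 → 3:
ΔE₂ = |E_3 - E_6| = |-13.6057/3² - (-13.6057/6²)|
ΔE₂ = |-1.51174444444 - (-0.37793611111)| = 1.13380833 eV

Since 1.37568744 eV > 1.13380833 eV, the transition 10 → 3 emits the more energetic photon.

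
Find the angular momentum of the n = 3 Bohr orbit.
3.16e-34 J·s (or 3ℏ)

In the Bohr model, angular momentum is quantized:
L = nℏ

where ℏ = h/(2π) = 1.0546e-34 J·s

For n = 3:
L = 3 × 1.0546e-34 J·s
L = 3.16e-34 J·s

This can also be written as L = 3ℏ.
The angular momentum is an integer multiple of the reduced Planck constant.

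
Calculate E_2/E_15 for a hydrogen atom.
56.2500

Using E_n = -13.6057 Z² / n² eV with Z = 1:

E_2 = -13.6057 / 2² = -13.6057 / 4 = -3.4014250000 eV
E_15 = -13.6057 / 15² = -13.6057 / 225 = -0.0604697778 eV

The ratio is:
E_2/E_15 = (-3.4014250000) / (-0.0604697778)
E_2/E_15 = (-13.6057/4) / (-13.6057/225)
E_2/E_15 = 225/4
E_2/E_15 = 56.2500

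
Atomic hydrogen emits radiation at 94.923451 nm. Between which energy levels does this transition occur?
n = 5 → n = 1

First, find the photon energy from the wavelength (hc = 1239.84 eV·nm):
E = hc/λ = 1239.84 eV·nm / 94.923451 nm = 13.061472 eV

The energy levels of hydrogen satisfy E_n = -13.6057 / n² eV, so an emission n_i → n_f releases
ΔE = 13.6057 × (1/n_f² − 1/n_i²) eV.

Setting ΔE equal to the photon energy:
1/n_f² − 1/n_i² = 13.061472 / 13.6057 = 0.96000000

Since 1/n_i² must be positive, we need 1/n_f² > 0.96000000, i.e. n_f ≤ 1. For each allowed n_f, solve n_i = (1/n_f² − 0.96000000)^(−1/2) and check whether it is a whole number:
  n_f = 1: 1/n_i² = 1.00000000 − 0.96000000 = 0.04000000 → n_i = 5.000  → integer, n_i = 5 ✓

Only n_f = 1 gives an integer upper level, n_i = 5.

The transition is from n = 5 to n = 1 (emission).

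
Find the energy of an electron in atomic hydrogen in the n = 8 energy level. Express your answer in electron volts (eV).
-0.21 eV

The energy levels of a hydrogen-like atom are given by:
E_n = -13.6057 eV / n²

For n = 8:
E_8 = -13.6057 eV / 8²
E_8 = -13.6057 eV / 64
E_8 = -0.21 eV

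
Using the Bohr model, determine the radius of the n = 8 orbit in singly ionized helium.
1.69337 nm (or 16.93367 Å)

The Bohr radius formula is:
r_n = n² a₀ / Z

where a₀ = 0.05291772 nm is the Bohr radius.

For He⁺ (Z = 2) at n = 8:
r_8 = 8² × 0.05291772 nm / 2
r_8 = 64 × 0.05291772 nm / 2
r_8 = 3.386734 nm / 2
r_8 = 1.69337 nm

The electron orbits at approximately 1.69337 nm from the nucleus.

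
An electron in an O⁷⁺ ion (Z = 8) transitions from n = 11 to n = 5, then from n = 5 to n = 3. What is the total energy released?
89.555241 eV

The energy levels of O⁷⁺ are E_n = -13.6057 × 8² / n² eV.

First transition (11 → 5):
ΔE₁ = |E_5 - E_11|
ΔE₁ = |-34.830592000000 - (-7.196403305785)| = 27.634188694 eV

Second transition (5 → 3):
ΔE₂ = |E_3 - E_5|
ΔE₂ = |-96.751644444444 - (-34.830592000000)| = 61.921052444 eV

Total energy released:
E_total = ΔE₁ + ΔE₂ = 27.634188694 + 61.921052444 = 89.555241 eV

Note: This equals the direct transition 11 → 3: 89.555241 eV ✓
Energy is conserved regardless of the path taken.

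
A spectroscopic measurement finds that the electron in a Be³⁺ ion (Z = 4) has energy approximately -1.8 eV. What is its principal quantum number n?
n = 11

The exact energy levels follow E_n = -13.6057 Z² / n² eV with Z = 4.

The measured value (-1.8 eV) is reported to only 2 significant figures, so we must test candidate n values and see which one matches to that precision.

Candidate energies:
  n = 9:  E = -13.6057 × 4² / 9² = -2.68755 eV
  n = 10:  E = -13.6057 × 4² / 10² = -2.17691 eV
  n = 11:  E = -13.6057 × 4² / 11² = -1.79910 eV  ← matches
  n = 12:  E = -13.6057 × 4² / 12² = -1.51174 eV
  n = 13:  E = -13.6057 × 4² / 13² = -1.28811 eV

Checking against the measurement of -1.8 eV (2 sig figs), only n = 11 agrees:
E_11 = -1.79910 eV, which rounds to -1.8 eV ✓

Therefore n = 11.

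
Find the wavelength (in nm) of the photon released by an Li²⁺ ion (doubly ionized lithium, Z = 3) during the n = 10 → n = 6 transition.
569.541 nm

First, find the transition energy using E_n = -13.6057 Z² / n² eV:
E_10 = -13.6057 × 3² / 10² = -1.2245130 eV
E_6 = -13.6057 × 3² / 6² = -3.4014250 eV

Photon energy: |ΔE| = |E_6 - E_10| = 2.1769120 eV

Convert to wavelength using E = hc/λ with hc = 1239.84 eV·nm:
λ = hc/E = 1239.84 eV·nm / 2.1769120 eV
λ = 569.541 nm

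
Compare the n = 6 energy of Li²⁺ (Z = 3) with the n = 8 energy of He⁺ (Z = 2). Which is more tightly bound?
Li²⁺ at n = 6 (E = -3.401 eV)

Using E_n = -13.6057 Z² / n² eV:

Li²⁺ (Z = 3) at n = 6:
E = -13.6057 × 3² / 6² = -13.6057 × 9 / 36 = -3.401425 eV

He⁺ (Z = 2) at n = 8:
E = -13.6057 × 2² / 8² = -13.6057 × 4 / 64 = -0.850356 eV

Since -3.401425 eV < -0.850356 eV,
Li²⁺ at n = 6 is more tightly bound (requires more energy to ionize).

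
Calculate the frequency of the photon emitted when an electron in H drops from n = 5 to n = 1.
3.15825e+15 Hz

First, find the transition energy:
E_5 = -13.6057 / 5² = -0.5442280 eV
E_1 = -13.6057 / 1² = -13.6057000 eV
|ΔE| = |E_1 - E_5| = 13.0614720 eV

Convert to Joules: E = 13.0614720 eV × (1.602177 × 10⁻¹⁹ J/eV) = 2.0926790e-18 J

Using E = hf:
f = E/h = 2.0926790e-18 J / (6.62607 × 10⁻³⁴ J·s)
f = 3.15825e+15 Hz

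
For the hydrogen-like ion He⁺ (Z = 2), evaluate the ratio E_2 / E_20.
100.0000

Using E_n = -13.6057 Z² / n² eV with Z = 2:

E_2 = -13.6057 × 2² / 2² = -54.4228 / 4 = -13.6057000000 eV
E_20 = -13.6057 × 2² / 20² = -54.4228 / 400 = -0.1360570000 eV

The ratio is:
E_2/E_20 = (-13.6057000000) / (-0.1360570000)
E_2/E_20 = (-54.4228/4) / (-54.4228/400)
E_2/E_20 = 400/4
E_2/E_20 = 100.0000
(Note: the Z² factors cancel in the ratio.)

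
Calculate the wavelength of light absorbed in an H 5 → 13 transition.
2673.68 nm

First, find the transition energy using E_n = -13.6057 / n² eV:
E_5 = -13.6057 / 5² = -0.54422800 eV
E_13 = -13.6057 / 13² = -0.08050710 eV

Photon energy: |ΔE| = |E_13 - E_5| = 0.46372090 eV

Convert to wavelength using E = hc/λ with hc = 1239.84 eV·nm:
λ = hc/E = 1239.84 eV·nm / 0.46372090 eV
λ = 2673.68 nm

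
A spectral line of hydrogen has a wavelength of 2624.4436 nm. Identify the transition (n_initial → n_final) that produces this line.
n = 6 → n = 4

First, find the photon energy from the wavelength (hc = 1239.84 eV·nm):
E = hc/λ = 1239.84 eV·nm / 2624.4436 nm = 0.47242014 eV

The energy levels of hydrogen satisfy E_n = -13.6057 / n² eV, so an emission n_i → n_f releases
ΔE = 13.6057 × (1/n_f² − 1/n_i²) eV.

Setting ΔE equal to the photon energy:
1/n_f² − 1/n_i² = 0.47242014 / 13.6057 = 0.034722222

Since 1/n_i² must be positive, we need 1/n_f² > 0.034722222, i.e. n_f ≤ 5. For each allowed n_f, solve n_i = (1/n_f² − 0.034722222)^(−1/2) and check whether it is a whole number:
  n_f = 1: 1/n_i² = 1.000000000 − 0.034722222 = 0.965277778 → n_i = 1.018  (not an integer) ✗
  n_f = 2: 1/n_i² = 0.250000000 − 0.034722222 = 0.215277778 → n_i = 2.155  (not an integer) ✗
  n_f = 3: 1/n_i² = 0.111111111 − 0.034722222 = 0.076388889 → n_i = 3.618  (not an integer) ✗
  n_f = 4: 1/n_i² = 0.062500000 − 0.034722222 = 0.027777778 → n_i = 6.000  → integer, n_i = 6 ✓
  n_f = 5: 1/n_i² = 0.040000000 − 0.034722222 = 0.005277778 → n_i = 13.765  (not an integer) ✗

Only n_f = 4 gives an integer upper level, n_i = 6.

The transition is from n = 6 to n = 4 (emission).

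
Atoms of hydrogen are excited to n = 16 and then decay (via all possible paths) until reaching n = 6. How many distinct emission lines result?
55

The electron can occupy levels n = 6, 7, ..., 16 during de-excitation — that is m = 16 - 6 + 1 = 11 distinct levels.

The number of distinct spectral lines equals the number of ways to choose 2 of these m levels (each pair gives one possible emission transition):

Number of lines = m(m-1)/2 = 11×10/2 = 55

These correspond to all possible transitions between the 11 levels:
16 → 15, 16 → 14, 16 → 13, 16 → 12, 16 → 11, 16 → 10, 16 → 9, 16 → 8...

Each transition produces a photon with a unique energy (and thus wavelength). This count does not depend on Z.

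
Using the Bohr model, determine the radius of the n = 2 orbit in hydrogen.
0.21167 nm (or 2.11671 Å)

The Bohr radius formula is:
r_n = n² a₀ / Z

where a₀ = 0.05291772 nm is the Bohr radius.

For H (Z = 1) at n = 2:
r_2 = 2² × 0.05291772 nm / 1
r_2 = 4 × 0.05291772 nm / 1
r_2 = 0.211671 nm / 1
r_2 = 0.21167 nm

The electron orbits at approximately 0.21167 nm from the nucleus.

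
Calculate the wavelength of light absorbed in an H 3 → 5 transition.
1281.46659 nm

First, find the transition energy using E_n = -13.6057 / n² eV:
E_3 = -13.6057 / 3² = -1.51174444444 eV
E_5 = -13.6057 / 5² = -0.54422800000 eV

Photon energy: |ΔE| = |E_5 - E_3| = 0.96751644444 eV

Convert to wavelength using E = hc/λ with hc = 1239.84 eV·nm:
λ = hc/E = 1239.84 eV·nm / 0.96751644444 eV
λ = 1281.46659 nm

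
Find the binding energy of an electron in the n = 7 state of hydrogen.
0.28 eV

The ionization energy is the energy needed to remove the electron completely (n → ∞).

For hydrogen, E_n = -13.6057 eV / n².

At n = 7: E_7 = -13.6057 / 7² = -0.27767 eV
At n = ∞: E_∞ = 0 eV

Ionization energy = E_∞ - E_7 = 0 - (-0.27767) = 0.27767 eV
Ionization energy ≈ 0.28 eV

This is also called the binding energy of the electron in state n = 7.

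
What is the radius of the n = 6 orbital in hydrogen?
1.9050 nm (or 19.0504 Å)

The Bohr radius formula is:
r_n = n² a₀ / Z

where a₀ = 0.0529177 nm is the Bohr radius.

For H (Z = 1) at n = 6:
r_6 = 6² × 0.0529177 nm / 1
r_6 = 36 × 0.0529177 nm / 1
r_6 = 1.90504 nm / 1
r_6 = 1.9050 nm

The electron orbits at approximately 1.9050 nm from the nucleus.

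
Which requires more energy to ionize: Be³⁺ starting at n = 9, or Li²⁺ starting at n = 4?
Li²⁺ at n = 4 (E = -7.65321 eV)

Using E_n = -13.6057 Z² / n² eV:

Be³⁺ (Z = 4) at n = 9:
E = -13.6057 × 4² / 9² = -13.6057 × 16 / 81 = -2.68754568 eV

Li²⁺ (Z = 3) at n = 4:
E = -13.6057 × 3² / 4² = -13.6057 × 9 / 16 = -7.65320625 eV

Since -7.65320625 eV < -2.68754568 eV,
Li²⁺ at n = 4 is more tightly bound (requires more energy to ionize).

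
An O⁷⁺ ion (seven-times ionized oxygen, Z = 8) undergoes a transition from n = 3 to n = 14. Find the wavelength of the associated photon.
13.431415 nm

First, find the transition energy using E_n = -13.6057 Z² / n² eV:
E_3 = -13.6057 × 8² / 3² = -96.75164444 eV
E_14 = -13.6057 × 8² / 14² = -4.44267755 eV

Photon energy: |ΔE| = |E_14 - E_3| = 92.30896689 eV

Convert to wavelength using E = hc/λ with hc = 1239.84 eV·nm:
λ = hc/E = 1239.84 eV·nm / 92.30896689 eV
λ = 13.431415 nm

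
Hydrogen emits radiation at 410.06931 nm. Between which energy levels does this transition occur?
n = 6 → n = 2

First, find the photon energy from the wavelength (hc = 1239.84 eV·nm):
E = hc/λ = 1239.84 eV·nm / 410.06931 nm = 3.0234889 eV

The energy levels of hydrogen satisfy E_n = -13.6057 / n² eV, so an emission n_i → n_f releases
ΔE = 13.6057 × (1/n_f² − 1/n_i²) eV.

Setting ΔE equal to the photon energy:
1/n_f² − 1/n_i² = 3.0234889 / 13.6057 = 0.22222222

Since 1/n_i² must be positive, we need 1/n_f² > 0.22222222, i.e. n_f ≤ 2. For each allowed n_f, solve n_i = (1/n_f² − 0.22222222)^(−1/2) and check whether it is a whole number:
  n_f = 1: 1/n_i² = 1.00000000 − 0.22222222 = 0.77777778 → n_i = 1.134  (not an integer) ✗
  n_f = 2: 1/n_i² = 0.25000000 − 0.22222222 = 0.02777778 → n_i = 6.000  → integer, n_i = 6 ✓

Only n_f = 2 gives an integer upper level, n_i = 6.

The transition is from n = 6 to n = 2 (emission).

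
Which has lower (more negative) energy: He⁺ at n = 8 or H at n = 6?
He⁺ at n = 8 (E = -0.8504 eV)

Using E_n = -13.6057 Z² / n² eV:

He⁺ (Z = 2) at n = 8:
E = -13.6057 × 2² / 8² = -13.6057 × 4 / 64 = -0.8503563 eV

H (Z = 1) at n = 6:
E = -13.6057 × 1² / 6² = -13.6057 × 1 / 36 = -0.3779361 eV

Since -0.8503563 eV < -0.3779361 eV,
He⁺ at n = 8 is more tightly bound (requires more energy to ionize).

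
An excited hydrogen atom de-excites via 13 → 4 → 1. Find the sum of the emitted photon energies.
13.52519 eV

The energy levels of hydrogen are E_n = -13.6057 / n² eV.

First transition (13 → 4):
ΔE₁ = |E_4 - E_13|
ΔE₁ = |-0.85035625000 - (-0.08050710059)| = 0.76984915 eV

Second transition (4 → 1):
ΔE₂ = |E_1 - E_4|
ΔE₂ = |-13.60570000000 - (-0.85035625000)| = 12.75534375 eV

Total energy released:
E_total = ΔE₁ + ΔE₂ = 0.76984915 + 12.75534375 = 13.52519 eV

Note: This equals the direct transition 13 → 1: 13.52519 eV ✓
Energy is conserved regardless of the path taken.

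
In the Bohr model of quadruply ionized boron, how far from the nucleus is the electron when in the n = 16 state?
2.7094 nm (or 27.0939 Å)

The Bohr radius formula is:
r_n = n² a₀ / Z

where a₀ = 0.0529177 nm is the Bohr radius.

For B⁴⁺ (Z = 5) at n = 16:
r_16 = 16² × 0.0529177 nm / 5
r_16 = 256 × 0.0529177 nm / 5
r_16 = 13.54693 nm / 5
r_16 = 2.7094 nm

The electron orbits at approximately 2.7094 nm from the nucleus.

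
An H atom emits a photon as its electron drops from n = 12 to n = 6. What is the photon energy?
0.28345 eV

The energy levels are E_n = -13.6057 eV / n².

Energy at n = 12: E_12 = -13.6057 / 12² = -0.09448403 eV
Energy at n = 6: E_6 = -13.6057 / 6² = -0.37793611 eV

For emission (electron falling to lower state), the photon energy is:
E_photon = E_12 - E_6 = |-0.09448403 - (-0.37793611)|
E_photon = 0.28345 eV

This energy is carried away by the emitted photon.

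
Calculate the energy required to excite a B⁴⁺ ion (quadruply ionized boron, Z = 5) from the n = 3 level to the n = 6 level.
28.345208 eV

The energy levels of a hydrogen-like atom are E_n = -13.6057 Z² eV / n².

Energy at n = 3: E_3 = -13.6057 × 5² / 3² = -37.793611111 eV
Energy at n = 6: E_6 = -13.6057 × 5² / 6² = -9.448402778 eV

The excitation energy is the difference:
ΔE = E_6 - E_3
ΔE = -9.448402778 - (-37.793611111)
ΔE = 28.345208 eV

Since this is positive, energy must be absorbed (photon absorption).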